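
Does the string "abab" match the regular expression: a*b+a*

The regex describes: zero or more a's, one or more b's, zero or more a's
No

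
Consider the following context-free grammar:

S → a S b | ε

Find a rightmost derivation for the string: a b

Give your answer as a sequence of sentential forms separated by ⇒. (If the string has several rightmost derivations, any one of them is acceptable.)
Start with S.
Step 1: the rightmost non-terminal is S; apply S → a S b:  a S b
Step 2: the rightmost non-terminal is S; apply S → ε:  a b

Final answer: S ⇒ a S b ⇒ a b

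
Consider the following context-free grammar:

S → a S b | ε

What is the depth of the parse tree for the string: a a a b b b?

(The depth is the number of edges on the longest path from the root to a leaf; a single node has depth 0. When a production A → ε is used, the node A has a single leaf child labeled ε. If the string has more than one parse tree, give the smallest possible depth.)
The only parse tree applies S → a S b 3 times (once per matching a…b pair) and then S → ε.
The S nodes sit at depths 0, 1, …, 3; the innermost S (depth 3) has the single child ε at depth 4.
The terminal leaves a, b are at depths 1..3, so the longest root-to-leaf path is S → S → … → S → ε with 4 edges.
Depth = 4.

Final answer: 4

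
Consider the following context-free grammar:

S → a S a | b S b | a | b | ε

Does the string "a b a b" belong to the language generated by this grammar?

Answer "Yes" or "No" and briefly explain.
Every production places the same symbol at both ends (or yields a single symbol / ε), so every derived string is a palindrome. a b a b reversed is b a b a ≠ a b a b, so it is not a palindrome and cannot be derived (already the first step fails: the string starts with a but ends with b, so neither S → a S a nor S → b S b fits).

Final answer: No - no valid derivation exists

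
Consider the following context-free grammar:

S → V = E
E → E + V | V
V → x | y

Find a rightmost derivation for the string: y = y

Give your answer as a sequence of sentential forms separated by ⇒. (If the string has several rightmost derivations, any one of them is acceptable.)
Start with S.
Step 1: the rightmost non-terminal is S; apply S → V = E:  V = E
Step 2: the rightmost non-terminal is E; apply E → V:  V = V
Step 3: the rightmost non-terminal is V; apply V → y:  V = y
Step 4: the rightmost non-terminal is V; apply V → y:  y = y

Final answer: S ⇒ V = E ⇒ V = V ⇒ V = y ⇒ y = y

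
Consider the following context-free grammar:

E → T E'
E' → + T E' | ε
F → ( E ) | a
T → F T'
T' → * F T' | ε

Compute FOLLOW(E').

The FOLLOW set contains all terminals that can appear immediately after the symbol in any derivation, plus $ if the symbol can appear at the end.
Useful FIRST sets: FIRST(E') = {+, ε}, FIRST(T') = {*, ε} (both E' and T' are nullable).
FOLLOW(E): E is the start symbol → $; E appears in F → ( E ) followed by ')' → FOLLOW(E) = {), $}.
FOLLOW(E'): E' appears at the right end of E → T E' and of E' → + T E', so FOLLOW(E') ⊇ FOLLOW(E) (the second occurrence adds nothing new). FOLLOW(E') = {), $}.

Final answer: {$, )}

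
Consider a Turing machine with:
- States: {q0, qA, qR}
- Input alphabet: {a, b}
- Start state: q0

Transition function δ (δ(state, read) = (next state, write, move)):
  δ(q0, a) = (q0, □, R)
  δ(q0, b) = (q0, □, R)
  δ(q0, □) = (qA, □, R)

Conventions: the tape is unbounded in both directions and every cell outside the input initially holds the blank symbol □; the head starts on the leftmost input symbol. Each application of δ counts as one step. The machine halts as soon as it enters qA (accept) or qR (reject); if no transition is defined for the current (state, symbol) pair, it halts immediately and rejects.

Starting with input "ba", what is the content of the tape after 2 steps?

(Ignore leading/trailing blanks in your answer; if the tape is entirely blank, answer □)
Step 0: [q0]ba (head at position 0)
Step 1: δ(q0, b) = (q0, □, R)  ⊢  □[q0]a (head at position 1)
Step 2: δ(q0, a) = (q0, □, R)  ⊢  □□[q0]□ (head at position 2)
Tape after 2 steps (ignoring surrounding blanks): □

Final answer: Tape: □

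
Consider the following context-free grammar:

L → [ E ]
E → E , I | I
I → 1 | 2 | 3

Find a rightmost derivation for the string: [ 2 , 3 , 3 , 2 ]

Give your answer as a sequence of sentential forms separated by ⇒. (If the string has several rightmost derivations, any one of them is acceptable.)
Start with L.
Step 1: the rightmost non-terminal is L; apply L → [ E ]:  [ E ]
Step 2: the rightmost non-terminal is E; apply E → E , I:  [ E , I ]
Step 3: the rightmost non-terminal is I; apply I → 2:  [ E , 2 ]
Step 4: the rightmost non-terminal is E; apply E → E , I:  [ E , I , 2 ]
Step 5: the rightmost non-terminal is I; apply I → 3:  [ E , 3 , 2 ]
Step 6: the rightmost non-terminal is E; apply E → E , I:  [ E , I , 3 , 2 ]
Step 7: the rightmost non-terminal is I; apply I → 3:  [ E , 3 , 3 , 2 ]
Step 8: the rightmost non-terminal is E; apply E → I:  [ I , 3 , 3 , 2 ]
Step 9: the rightmost non-terminal is I; apply I → 2:  [ 2 , 3 , 3 , 2 ]

Final answer: L ⇒ [ E ] ⇒ [ E , I ] ⇒ [ E , 2 ] ⇒ [ E , I , 2 ] ⇒ [ E , 3 , 2 ] ⇒ [ E , I , 3 , 2 ] ⇒ [ E , 3 , 3 , 2 ] ⇒ [ I , 3 , 3 , 2 ] ⇒ [ 2 , 3 , 3 , 2 ]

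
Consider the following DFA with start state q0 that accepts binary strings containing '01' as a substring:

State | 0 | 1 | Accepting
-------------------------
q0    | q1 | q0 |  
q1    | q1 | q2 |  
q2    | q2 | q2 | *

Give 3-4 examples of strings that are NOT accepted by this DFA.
Any strings that end in a non-accepting state work; for example:
ε: q0; q0 is not accepting → rejected
"10": q0 → q0 → q1; q1 is not accepting → rejected
"000": q0 → q1 → q1 → q1; q1 is not accepting → rejected
"100": q0 → q0 → q1 → q1; q1 is not accepting → rejected

Final answer: ε, "10", "000", "100"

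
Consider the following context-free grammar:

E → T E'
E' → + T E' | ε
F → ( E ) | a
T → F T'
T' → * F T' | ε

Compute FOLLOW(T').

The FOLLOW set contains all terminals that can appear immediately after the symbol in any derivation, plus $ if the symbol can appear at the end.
Useful FIRST sets: FIRST(E') = {+, ε}, FIRST(T') = {*, ε} (both E' and T' are nullable).
FOLLOW(E): E is the start symbol → $; E appears in F → ( E ) followed by ')' → FOLLOW(E) = {), $}.
FOLLOW(E'): E' appears at the right end of E → T E' and of E' → + T E', so FOLLOW(E') ⊇ FOLLOW(E) (the second occurrence adds nothing new). FOLLOW(E') = {), $}.
FOLLOW(T): in E → T E' and E' → + T E', T is followed by E': add FIRST(E') minus ε = {+}; since E' is nullable, also add FOLLOW(E) and FOLLOW(E') = {), $}. FOLLOW(T) = {+, ), $}.
FOLLOW(T'): T' appears at the right end of T → F T' and of T' → * F T', so FOLLOW(T') = FOLLOW(T) = {+, ), $}.

Final answer: {$, ), +}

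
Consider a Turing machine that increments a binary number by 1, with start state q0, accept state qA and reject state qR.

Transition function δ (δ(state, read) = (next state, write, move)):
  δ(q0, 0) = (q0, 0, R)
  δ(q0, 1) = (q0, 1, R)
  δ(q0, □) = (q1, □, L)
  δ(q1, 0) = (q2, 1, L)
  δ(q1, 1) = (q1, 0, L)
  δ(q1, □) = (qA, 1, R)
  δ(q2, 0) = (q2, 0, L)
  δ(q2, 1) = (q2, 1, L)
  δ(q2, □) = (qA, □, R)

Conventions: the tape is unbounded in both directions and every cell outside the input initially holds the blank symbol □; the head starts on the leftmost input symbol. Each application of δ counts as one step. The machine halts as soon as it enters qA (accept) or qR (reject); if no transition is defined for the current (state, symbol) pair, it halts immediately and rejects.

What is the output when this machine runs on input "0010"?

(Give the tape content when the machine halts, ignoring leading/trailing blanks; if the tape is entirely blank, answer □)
Step 0: [q0]0010 (head at position 0)
Step 1: δ(q0, 0) = (q0, 0, R)  ⊢  0[q0]010 (head at position 1)
Step 2: δ(q0, 0) = (q0, 0, R)  ⊢  00[q0]10 (head at position 2)
Step 3: δ(q0, 1) = (q0, 1, R)  ⊢  001[q0]0 (head at position 3)
Step 4: δ(q0, 0) = (q0, 0, R)  ⊢  0010[q0]□ (head at position 4)
Step 5: δ(q0, □) = (q1, □, L)  ⊢  001[q1]0□ (head at position 3)
Step 6: δ(q1, 0) = (q2, 1, L)  ⊢  00[q2]11□ (head at position 2)
Step 7: δ(q2, 1) = (q2, 1, L)  ⊢  0[q2]011□ (head at position 1)
Step 8: δ(q2, 0) = (q2, 0, L)  ⊢  [q2]0011□ (head at position 0)
Step 9: δ(q2, 0) = (q2, 0, L)  ⊢  [q2]□0011□ (head at position -1)
Step 10: δ(q2, □) = (qA, □, R)  ⊢  □[qA]0011□ (head at position 0)
The machine is in qA, so it halts and accepts.
Tape content when halted (ignoring surrounding blanks): 0011

Final answer: Output: 0011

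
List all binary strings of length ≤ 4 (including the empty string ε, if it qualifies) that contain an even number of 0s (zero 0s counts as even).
Checking every binary string of length 0 to 4:
  Length 0: accepted: ε | rejected: (none)
  Length 1: accepted: 1 | rejected: 0
  Length 2: accepted: 00, 11 | rejected: 01, 10
  Length 3: accepted: 001, 010, 100, 111 | rejected: 000, 011, 101, 110
  Length 4: accepted: 0000, 0011, 0101, 0110, 1001, 1010, 1100, 1111 | rejected: 0001, 0010, 0100, 0111, 1000, 1011, 1101, 1110
Total: 16 string(s).

Final answer: ε, 1, 00, 11, 001, 010, 100, 111, 0000, 0011, 0101, 0110, 1001, 1010, 1100, 1111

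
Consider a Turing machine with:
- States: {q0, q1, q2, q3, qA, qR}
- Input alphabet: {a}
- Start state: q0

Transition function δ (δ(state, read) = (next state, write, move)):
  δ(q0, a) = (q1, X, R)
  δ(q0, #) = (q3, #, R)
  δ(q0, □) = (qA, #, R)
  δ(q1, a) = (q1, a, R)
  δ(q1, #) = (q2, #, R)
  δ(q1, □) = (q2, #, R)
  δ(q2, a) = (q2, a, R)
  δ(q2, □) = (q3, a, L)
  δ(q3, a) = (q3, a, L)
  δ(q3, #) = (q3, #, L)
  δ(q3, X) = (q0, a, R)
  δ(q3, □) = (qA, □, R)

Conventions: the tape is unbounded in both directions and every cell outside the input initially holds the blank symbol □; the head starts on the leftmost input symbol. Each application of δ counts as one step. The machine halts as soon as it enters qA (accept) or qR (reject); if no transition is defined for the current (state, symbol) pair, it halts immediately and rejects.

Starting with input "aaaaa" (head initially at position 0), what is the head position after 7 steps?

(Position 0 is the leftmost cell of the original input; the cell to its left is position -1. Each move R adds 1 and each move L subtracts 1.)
Step 0: [q0]aaaaa (head at position 0)
Step 1: δ(q0, a) = (q1, X, R)  ⊢  X[q1]aaaa (head at position 1)
Step 2: δ(q1, a) = (q1, a, R)  ⊢  Xa[q1]aaa (head at position 2)
Step 3: δ(q1, a) = (q1, a, R)  ⊢  Xaa[q1]aa (head at position 3)
Step 4: δ(q1, a) = (q1, a, R)  ⊢  Xaaa[q1]a (head at position 4)
Step 5: δ(q1, a) = (q1, a, R)  ⊢  Xaaaa[q1]□ (head at position 5)
Step 6: δ(q1, □) = (q2, #, R)  ⊢  Xaaaa#[q2]□ (head at position 6)
Step 7: δ(q2, □) = (q3, a, L)  ⊢  Xaaaa[q3]#a (head at position 5)
Head position after 7 steps: 5

Final answer: Position 5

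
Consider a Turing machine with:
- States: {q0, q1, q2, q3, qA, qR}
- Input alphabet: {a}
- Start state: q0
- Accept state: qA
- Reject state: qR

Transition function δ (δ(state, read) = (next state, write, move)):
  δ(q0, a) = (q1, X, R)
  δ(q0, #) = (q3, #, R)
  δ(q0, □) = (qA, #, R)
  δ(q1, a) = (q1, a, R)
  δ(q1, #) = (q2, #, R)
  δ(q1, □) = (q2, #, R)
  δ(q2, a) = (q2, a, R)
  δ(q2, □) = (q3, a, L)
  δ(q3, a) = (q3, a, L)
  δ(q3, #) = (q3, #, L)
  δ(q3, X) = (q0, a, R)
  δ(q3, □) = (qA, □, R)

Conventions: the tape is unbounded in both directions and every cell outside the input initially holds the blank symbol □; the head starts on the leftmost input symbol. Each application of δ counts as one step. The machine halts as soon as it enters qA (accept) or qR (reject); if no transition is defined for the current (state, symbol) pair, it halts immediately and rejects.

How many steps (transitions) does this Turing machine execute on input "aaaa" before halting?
Trace (configuration after each step, as tape_left[state]tape_right with head position):
Step 0: [q0]aaaa (head at position 0)
Step 1: X[q1]aaa (head 1)
Step 2: Xa[q1]aa (head 2)
Step 3: Xaa[q1]a (head 3)
Step 4: Xaaa[q1]□ (head 4)
Step 5: Xaaa#[q2]□ (head 5)
Step 6: Xaaa[q3]#a (head 4)
Step 7: Xaa[q3]a#a (head 3)
Step 8: Xa[q3]aa#a (head 2)
Step 9: X[q3]aaa#a (head 1)
Step 10: [q3]Xaaa#a (head 0)
Step 11: a[q0]aaa#a (head 1)
Step 12: aX[q1]aa#a (head 2)
Step 13: aXa[q1]a#a (head 3)
Step 14: aXaa[q1]#a (head 4)
Step 15: aXaa#[q2]a (head 5)
Step 16: aXaa#a[q2]□ (head 6)
Step 17: aXaa#[q3]aa (head 5)
Step 18: aXaa[q3]#aa (head 4)
Step 19: aXa[q3]a#aa (head 3)
Step 20: aX[q3]aa#aa (head 2)
Step 21: a[q3]Xaa#aa (head 1)
Step 22: aa[q0]aa#aa (head 2)
Step 23: aaX[q1]a#aa (head 3)
Step 24: aaXa[q1]#aa (head 4)
Step 25: aaXa#[q2]aa (head 5)
Step 26: aaXa#a[q2]a (head 6)
Step 27: aaXa#aa[q2]□ (head 7)
Step 28: aaXa#a[q3]aa (head 6)
Step 29: aaXa#[q3]aaa (head 5)
Step 30: aaXa[q3]#aaa (head 4)
Step 31: aaX[q3]a#aaa (head 3)
Step 32: aa[q3]Xa#aaa (head 2)
Step 33: aaa[q0]a#aaa (head 3)
Step 34: aaaX[q1]#aaa (head 4)
Step 35: aaaX#[q2]aaa (head 5)
Step 36: aaaX#a[q2]aa (head 6)
Step 37: aaaX#aa[q2]a (head 7)
Step 38: aaaX#aaa[q2]□ (head 8)
Step 39: aaaX#aa[q3]aa (head 7)
Step 40: aaaX#a[q3]aaa (head 6)
Step 41: aaaX#[q3]aaaa (head 5)
Step 42: aaaX[q3]#aaaa (head 4)
Step 43: aaa[q3]X#aaaa (head 3)
Step 44: aaaa[q0]#aaaa (head 4)
Step 45: aaaa#[q3]aaaa (head 5)
Step 46: aaaa[q3]#aaaa (head 4)
Step 47: aaa[q3]a#aaaa (head 3)
Step 48: aa[q3]aa#aaaa (head 2)
Step 49: a[q3]aaa#aaaa (head 1)
Step 50: [q3]aaaa#aaaa (head 0)
Step 51: [q3]□aaaa#aaaa (head -1)
Step 52: □[qA]aaaa#aaaa (head 0)
The machine is in qA, so it halts and accepts.
Number of transitions executed: 52.

Final answer: 52 steps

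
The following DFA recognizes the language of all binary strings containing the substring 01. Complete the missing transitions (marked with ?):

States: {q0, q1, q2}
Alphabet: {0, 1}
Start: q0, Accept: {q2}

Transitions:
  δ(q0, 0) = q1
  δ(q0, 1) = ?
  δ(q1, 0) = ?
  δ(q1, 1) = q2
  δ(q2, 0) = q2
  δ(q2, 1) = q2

What each state remembers (consistent with the given transitions and accept states):
  q0: 01 not seen yet and the last symbol was not 0
  q1: 01 not seen yet and the last symbol was 0
  q2: the substring 01 has already been seen
Filling in the missing entries:
  δ(q0, 1): in q0 (01 not seen yet and the last symbol was not 0), after reading 1 we have: 01 not seen yet and the last symbol was not 0 → q0
  δ(q1, 0): in q1 (01 not seen yet and the last symbol was 0), after reading 0 we have: 01 not seen yet and the last symbol was 0 → q1

Final answer: δ(q0, 1) = q0; δ(q1, 0) = q1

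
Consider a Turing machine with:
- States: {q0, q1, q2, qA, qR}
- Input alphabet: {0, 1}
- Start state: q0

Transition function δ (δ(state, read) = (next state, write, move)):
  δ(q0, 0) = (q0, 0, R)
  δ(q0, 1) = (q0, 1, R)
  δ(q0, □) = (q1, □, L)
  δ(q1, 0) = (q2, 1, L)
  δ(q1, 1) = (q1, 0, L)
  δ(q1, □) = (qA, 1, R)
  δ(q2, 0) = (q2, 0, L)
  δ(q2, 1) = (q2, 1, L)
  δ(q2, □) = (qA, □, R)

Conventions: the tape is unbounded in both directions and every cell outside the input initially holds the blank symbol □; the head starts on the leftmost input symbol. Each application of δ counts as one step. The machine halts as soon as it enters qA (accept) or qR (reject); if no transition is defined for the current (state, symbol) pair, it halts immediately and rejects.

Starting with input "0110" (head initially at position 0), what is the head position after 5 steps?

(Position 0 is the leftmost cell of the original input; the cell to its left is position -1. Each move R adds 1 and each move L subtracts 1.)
Step 0: [q0]0110 (head at position 0)
Step 1: δ(q0, 0) = (q0, 0, R)  ⊢  0[q0]110 (head at position 1)
Step 2: δ(q0, 1) = (q0, 1, R)  ⊢  01[q0]10 (head at position 2)
Step 3: δ(q0, 1) = (q0, 1, R)  ⊢  011[q0]0 (head at position 3)
Step 4: δ(q0, 0) = (q0, 0, R)  ⊢  0110[q0]□ (head at position 4)
Step 5: δ(q0, □) = (q1, □, L)  ⊢  011[q1]0□ (head at position 3)
Head position after 5 steps: 3

Final answer: Position 3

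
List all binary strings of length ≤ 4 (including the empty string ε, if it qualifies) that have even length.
Checking every binary string of length 0 to 4:
  Length 0: accepted: ε | rejected: (none)
  Length 1: accepted: (none) | rejected: 0, 1
  Length 2: accepted: 00, 01, 10, 11 | rejected: (none)
  Length 3: accepted: (none) | rejected: 000, 001, 010, 011, 100, 101, 110, 111
  Length 4: accepted: 0000, 0001, 0010, 0011, 0100, 0101, 0110, 0111, 1000, 1001, 1010, 1011, 1100, 1101, 1110, 1111 | rejected: (none)
Total: 21 string(s).

Final answer: ε, 00, 01, 10, 11, 0000, 0001, 0010, 0011, 0100, 0101, 0110, 0111, 1000, 1001, 1010, 1011, 1100, 1101, 1110, 1111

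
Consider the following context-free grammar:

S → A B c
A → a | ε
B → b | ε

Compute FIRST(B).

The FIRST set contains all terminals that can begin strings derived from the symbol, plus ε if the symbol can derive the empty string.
B → b contributes b; B → ε makes B nullable, contributing ε. FIRST(B) = {b, ε}.

Final answer: {b, ε}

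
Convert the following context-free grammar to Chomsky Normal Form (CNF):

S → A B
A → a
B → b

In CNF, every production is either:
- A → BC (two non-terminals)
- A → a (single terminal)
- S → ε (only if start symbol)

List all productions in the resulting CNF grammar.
The grammar has no ε-productions or unit productions to eliminate.
S → A B is already in CNF (two non-terminals) – keep it.
A → a is already in CNF (single terminal) – keep it.
B → b is already in CNF (single terminal) – keep it.
Resulting CNF grammar (3 productions): A → a; B → b; S → A B

Final answer: A → a; B → b; S → A B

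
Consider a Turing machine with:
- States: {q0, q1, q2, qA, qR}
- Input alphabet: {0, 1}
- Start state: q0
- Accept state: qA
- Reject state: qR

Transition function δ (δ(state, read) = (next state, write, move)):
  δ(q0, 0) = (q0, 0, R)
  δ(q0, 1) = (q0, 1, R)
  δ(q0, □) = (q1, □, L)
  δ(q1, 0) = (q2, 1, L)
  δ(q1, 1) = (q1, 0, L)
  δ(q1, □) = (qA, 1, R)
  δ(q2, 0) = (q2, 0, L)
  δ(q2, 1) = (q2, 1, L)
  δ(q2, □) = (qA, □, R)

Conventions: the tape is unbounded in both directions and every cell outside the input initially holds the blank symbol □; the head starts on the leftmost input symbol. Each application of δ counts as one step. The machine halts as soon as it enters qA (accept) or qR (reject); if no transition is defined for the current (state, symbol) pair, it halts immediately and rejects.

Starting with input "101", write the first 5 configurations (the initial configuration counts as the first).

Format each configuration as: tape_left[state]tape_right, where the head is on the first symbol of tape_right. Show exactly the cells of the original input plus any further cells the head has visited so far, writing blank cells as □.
Step 0: [q0]101 (head at position 0)
Step 1: δ(q0, 1) = (q0, 1, R)  ⊢  1[q0]01 (head at position 1)
Step 2: δ(q0, 0) = (q0, 0, R)  ⊢  10[q0]1 (head at position 2)
Step 3: δ(q0, 1) = (q0, 1, R)  ⊢  101[q0]□ (head at position 3)
Step 4: δ(q0, □) = (q1, □, L)  ⊢  10[q1]1□ (head at position 2)

Final answer: [q0]101 ⊢ 1[q0]01 ⊢ 10[q0]1 ⊢ 101[q0]□ ⊢ 10[q1]1□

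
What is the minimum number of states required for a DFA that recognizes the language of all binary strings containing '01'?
Language: binary strings containing '01'
Lower bound (Myhill–Nerode): the prefixes ε, 0, 01 are pairwise distinguishable:
  ε vs 01: suffix ε distinguishes them (ε is rejected, 01 is accepted)
  0 vs 01: suffix ε distinguishes them (0 is rejected, 01 is accepted)
  ε vs 0: suffix 1 distinguishes them (ε·1 = 1 is rejected, 0·1 = 01 is accepted)
So any DFA needs at least 3 states.
Upper bound: a DFA with 3 states exists (one state per class above: 'no progress', 'last symbol 0', and 'seen 01' (accepting sink)).
Minimum states: 3

Final answer: 3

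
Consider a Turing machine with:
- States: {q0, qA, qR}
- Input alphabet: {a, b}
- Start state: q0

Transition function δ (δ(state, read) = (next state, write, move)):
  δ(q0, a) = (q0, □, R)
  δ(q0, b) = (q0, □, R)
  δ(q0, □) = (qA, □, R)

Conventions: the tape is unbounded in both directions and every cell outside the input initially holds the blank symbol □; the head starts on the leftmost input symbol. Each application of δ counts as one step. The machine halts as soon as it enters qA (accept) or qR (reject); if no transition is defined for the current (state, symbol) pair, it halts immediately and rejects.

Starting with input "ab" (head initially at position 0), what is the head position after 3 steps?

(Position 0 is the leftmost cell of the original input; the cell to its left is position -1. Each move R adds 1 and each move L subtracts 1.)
Step 0: [q0]ab (head at position 0)
Step 1: δ(q0, a) = (q0, □, R)  ⊢  □[q0]b (head at position 1)
Step 2: δ(q0, b) = (q0, □, R)  ⊢  □□[q0]□ (head at position 2)
Step 3: δ(q0, □) = (qA, □, R)  ⊢  □□□[qA]□ (head at position 3)
Head position after 3 steps: 3

Final answer: Position 3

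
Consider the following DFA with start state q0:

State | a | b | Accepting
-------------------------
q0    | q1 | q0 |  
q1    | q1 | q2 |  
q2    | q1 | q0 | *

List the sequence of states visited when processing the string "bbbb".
q0 → q0 → q0 → q0 → q0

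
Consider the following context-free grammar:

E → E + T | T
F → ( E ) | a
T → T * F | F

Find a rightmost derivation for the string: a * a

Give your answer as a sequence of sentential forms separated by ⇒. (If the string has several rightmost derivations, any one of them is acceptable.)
Start with E.
Step 1: the rightmost non-terminal is E; apply E → T:  T
Step 2: the rightmost non-terminal is T; apply T → T * F:  T * F
Step 3: the rightmost non-terminal is F; apply F → a:  T * a
Step 4: the rightmost non-terminal is T; apply T → F:  F * a
Step 5: the rightmost non-terminal is F; apply F → a:  a * a

Final answer: E ⇒ T ⇒ T * F ⇒ T * a ⇒ F * a ⇒ a * a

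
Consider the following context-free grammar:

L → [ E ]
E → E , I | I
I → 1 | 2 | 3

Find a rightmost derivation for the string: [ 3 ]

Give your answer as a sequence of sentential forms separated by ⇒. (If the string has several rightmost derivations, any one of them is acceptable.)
Start with L.
Step 1: the rightmost non-terminal is L; apply L → [ E ]:  [ E ]
Step 2: the rightmost non-terminal is E; apply E → I:  [ I ]
Step 3: the rightmost non-terminal is I; apply I → 3:  [ 3 ]

Final answer: L ⇒ [ E ] ⇒ [ I ] ⇒ [ 3 ]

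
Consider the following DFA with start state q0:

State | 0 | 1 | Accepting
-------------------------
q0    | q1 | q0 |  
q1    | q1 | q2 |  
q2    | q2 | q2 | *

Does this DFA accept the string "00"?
Start in q0.
Read '0': q0 → q1
Read '0': q1 → q1
Final state q1 is not accepting, so the string is rejected.

Final answer: No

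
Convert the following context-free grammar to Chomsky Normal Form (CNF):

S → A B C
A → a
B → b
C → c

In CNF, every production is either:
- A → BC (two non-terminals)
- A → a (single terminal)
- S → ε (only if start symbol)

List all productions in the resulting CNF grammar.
The grammar has no ε-productions or unit productions to eliminate.
A → a is already in CNF (single terminal) – keep it.
B → b is already in CNF (single terminal) – keep it.
C → c is already in CNF (single terminal) – keep it.
S → A B C has 3 symbols on the right: break it into binary productions S → A X0, X0 → B C.
Resulting CNF grammar (5 productions): A → a; B → b; C → c; S → A X0; X0 → B C

Final answer: A → a; B → b; C → c; S → A X0; X0 → B C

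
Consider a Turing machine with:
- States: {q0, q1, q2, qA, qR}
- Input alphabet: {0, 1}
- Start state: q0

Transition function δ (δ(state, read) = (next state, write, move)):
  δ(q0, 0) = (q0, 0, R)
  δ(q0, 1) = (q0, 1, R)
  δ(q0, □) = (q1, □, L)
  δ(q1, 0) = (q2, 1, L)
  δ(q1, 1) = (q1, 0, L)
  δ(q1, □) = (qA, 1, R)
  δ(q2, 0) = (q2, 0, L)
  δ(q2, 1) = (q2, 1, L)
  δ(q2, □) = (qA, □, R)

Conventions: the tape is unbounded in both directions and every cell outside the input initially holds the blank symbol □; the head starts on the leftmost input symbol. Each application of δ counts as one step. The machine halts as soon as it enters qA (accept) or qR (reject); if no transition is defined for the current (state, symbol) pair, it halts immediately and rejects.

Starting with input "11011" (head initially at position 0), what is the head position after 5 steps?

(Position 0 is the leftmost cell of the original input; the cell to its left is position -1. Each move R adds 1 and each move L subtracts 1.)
Step 0: [q0]11011 (head at position 0)
Step 1: δ(q0, 1) = (q0, 1, R)  ⊢  1[q0]1011 (head at position 1)
Step 2: δ(q0, 1) = (q0, 1, R)  ⊢  11[q0]011 (head at position 2)
Step 3: δ(q0, 0) = (q0, 0, R)  ⊢  110[q0]11 (head at position 3)
Step 4: δ(q0, 1) = (q0, 1, R)  ⊢  1101[q0]1 (head at position 4)
Step 5: δ(q0, 1) = (q0, 1, R)  ⊢  11011[q0]□ (head at position 5)
Head position after 5 steps: 5

Final answer: Position 5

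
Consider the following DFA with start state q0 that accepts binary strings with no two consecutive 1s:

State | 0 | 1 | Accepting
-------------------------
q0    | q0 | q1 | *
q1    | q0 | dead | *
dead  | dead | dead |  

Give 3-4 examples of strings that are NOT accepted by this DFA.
Any strings that end in a non-accepting state work; for example:
"11": q0 → q1 → dead; dead is not accepting → rejected
"110": q0 → q1 → dead → dead; dead is not accepting → rejected
"0011": q0 → q0 → q0 → q1 → dead; dead is not accepting → rejected
"1110": q0 → q1 → dead → dead → dead; dead is not accepting → rejected

Final answer: "11", "110", "0011", "1110"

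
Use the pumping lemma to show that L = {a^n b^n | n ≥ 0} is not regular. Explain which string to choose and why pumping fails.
Language: L = {a^n b^n | n ≥ 0} (equal numbers of a's followed by b's)
Step 1: Assume for contradiction that L is regular, with pumping length p.
Step 2: Choose s = a^p b^p. Then s ∈ L (it has p a's followed by p b's) and |s| ≥ p.
Step 3: Consider any decomposition s = xyz with |xy| ≤ p and |y| > 0. Since |xy| ≤ p and the first p symbols of s are all a's, y = a^k for some k with 1 ≤ k ≤ p.
Step 4: Pumping up (i = 2): xy²z = a^(p+k) b^p, which has more a's than b's, so xy²z ∉ L.
This contradicts the pumping lemma, so L is not regular.

Final answer: Choose s = a^p b^p. Since |xy| ≤ p, y = a^k with k ≥ 1. Then xy²z = a^(p+k) b^p ∉ L.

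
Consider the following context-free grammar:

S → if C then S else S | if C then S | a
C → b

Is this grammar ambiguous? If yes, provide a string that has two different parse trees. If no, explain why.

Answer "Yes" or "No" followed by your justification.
The 'dangling else' can attach to either if. Two leftmost derivations of  if b then if b then a else a:
  (1) S ⇒ if C then S else S ⇒ if b then S else S ⇒ if b then if C then S else S ⇒ if b then if b then S else S ⇒ if b then if b then a else S ⇒ if b then if b then a else a   (else belongs to the outer if)
  (2) S ⇒ if C then S ⇒ if b then S ⇒ if b then if C then S else S ⇒ if b then if b then S else S ⇒ if b then if b then a else S ⇒ if b then if b then a else a   (else belongs to the inner if)
Two distinct parse trees for the same string, so the grammar is ambiguous.

Final answer: Yes - the string 'if b then if b then a else a' has two distinct leftmost derivations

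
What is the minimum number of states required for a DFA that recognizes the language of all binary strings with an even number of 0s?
Language: binary strings with an even number of 0s
Lower bound (Myhill–Nerode): the prefixes ε, 0 are pairwise distinguishable:
  ε vs 0: suffix ε distinguishes them (ε has zero 0s (accepted), 0 has one 0 (rejected))
So any DFA needs at least 2 states.
Upper bound: a DFA with 2 states exists (one state per class above).
Minimum states: 2

Final answer: 2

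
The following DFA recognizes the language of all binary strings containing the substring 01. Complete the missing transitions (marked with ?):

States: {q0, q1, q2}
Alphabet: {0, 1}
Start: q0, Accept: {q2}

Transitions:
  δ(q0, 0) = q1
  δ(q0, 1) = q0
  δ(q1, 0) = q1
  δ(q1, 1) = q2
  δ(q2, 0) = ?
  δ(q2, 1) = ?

What each state remembers (consistent with the given transitions and accept states):
  q0: 01 not seen yet and the last symbol was not 0
  q1: 01 not seen yet and the last symbol was 0
  q2: the substring 01 has already been seen
Filling in the missing entries:
  δ(q2, 0): in q2 (the substring 01 has already been seen), after reading 0 we have: the substring 01 has already been seen → q2
  δ(q2, 1): in q2 (the substring 01 has already been seen), after reading 1 we have: the substring 01 has already been seen → q2

Final answer: δ(q2, 0) = q2; δ(q2, 1) = q2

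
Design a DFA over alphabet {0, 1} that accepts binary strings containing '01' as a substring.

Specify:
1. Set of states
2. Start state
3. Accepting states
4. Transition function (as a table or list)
One valid DFA (any DFA recognizing the same language is acceptable):
States: {q0, q1, q2}
Start: q0
Accepting: {q2}
Transitions (accepting states marked with *):
State | 0 | 1 | Accepting
-------------------------
q0    | q1 | q0 |  
q1    | q1 | q2 |  
q2    | q2 | q2 | *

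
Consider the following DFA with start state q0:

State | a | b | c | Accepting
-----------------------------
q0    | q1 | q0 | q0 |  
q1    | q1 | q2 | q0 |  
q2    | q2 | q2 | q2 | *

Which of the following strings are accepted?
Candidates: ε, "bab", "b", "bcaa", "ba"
ε: q0; q0 is not accepting → rejected
"bab": q0 → q0 → q1 → q2; q2 is accepting → accepted
"b": q0 → q0; q0 is not accepting → rejected
"bcaa": q0 → q0 → q0 → q1 → q1; q1 is not accepting → rejected
"ba": q0 → q0 → q1; q1 is not accepting → rejected

Final answer: "bab"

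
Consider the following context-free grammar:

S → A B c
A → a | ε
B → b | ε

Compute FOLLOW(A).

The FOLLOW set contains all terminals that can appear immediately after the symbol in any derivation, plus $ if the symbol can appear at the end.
A occurs in S → A B c followed by B c. Add FIRST(B) minus ε = {b}; B is nullable (B → ε), so what follows B can also follow A: the terminal c. FOLLOW(A) = {b, c}.

Final answer: {b, c}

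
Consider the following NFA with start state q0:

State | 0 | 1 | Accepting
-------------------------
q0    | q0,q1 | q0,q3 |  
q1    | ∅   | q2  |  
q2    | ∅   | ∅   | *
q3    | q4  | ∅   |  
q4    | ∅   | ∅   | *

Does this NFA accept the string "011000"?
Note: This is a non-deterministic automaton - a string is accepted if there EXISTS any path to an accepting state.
Track the set of states the NFA could be in: start {q0}
Read '0': {q0} → {q0, q1}
Read '1': {q0, q1} → {q0, q2, q3}
Read '1': {q0, q2, q3} → {q0, q3}
Read '0': {q0, q3} → {q0, q1, q4}
Read '0': {q0, q1, q4} → {q0, q1}
Read '0': {q0, q1} → {q0, q1}
Final set {q0, q1} contains no accepting state → rejected.

Final answer: No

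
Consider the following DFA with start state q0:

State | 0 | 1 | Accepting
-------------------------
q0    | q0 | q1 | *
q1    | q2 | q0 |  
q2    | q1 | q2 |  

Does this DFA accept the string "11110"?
Start in q0.
Read '1': q0 → q1
Read '1': q1 → q0
Read '1': q0 → q1
Read '1': q1 → q0
Read '0': q0 → q0
Final state q0 is accepting, so the string is accepted.

Final answer: Yes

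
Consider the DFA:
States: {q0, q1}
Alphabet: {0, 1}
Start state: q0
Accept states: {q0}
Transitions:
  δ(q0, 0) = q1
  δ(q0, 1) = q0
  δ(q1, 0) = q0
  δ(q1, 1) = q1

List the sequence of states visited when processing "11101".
Starting at q0
Read '1': q0 -> q0
Read '1': q0 -> q0
Read '1': q0 -> q0
Read '0': q0 -> q1
Read '1': q1 -> q1

Final answer: q0 -> q0 -> q0 -> q0 -> q1 -> q1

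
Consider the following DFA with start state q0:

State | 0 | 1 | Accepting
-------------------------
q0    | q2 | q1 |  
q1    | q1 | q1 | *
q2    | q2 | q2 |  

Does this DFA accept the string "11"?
Start in q0.
Read '1': q0 → q1
Read '1': q1 → q1
Final state q1 is accepting, so the string is accepted.

Final answer: Yes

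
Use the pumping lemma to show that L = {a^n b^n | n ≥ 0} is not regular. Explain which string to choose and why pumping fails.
Language: L = {a^n b^n | n ≥ 0} (equal numbers of a's followed by b's)
Step 1: Assume for contradiction that L is regular, with pumping length p.
Step 2: Choose s = a^p b^p. Then s ∈ L (it has p a's followed by p b's) and |s| ≥ p.
Step 3: Consider any decomposition s = xyz with |xy| ≤ p and |y| > 0. Since |xy| ≤ p and the first p symbols of s are all a's, y = a^k for some k with 1 ≤ k ≤ p.
Step 4: Pumping up (i = 2): xy²z = a^(p+k) b^p, which has more a's than b's, so xy²z ∉ L.
This contradicts the pumping lemma, so L is not regular.

Final answer: Choose s = a^p b^p. Since |xy| ≤ p, y = a^k with k ≥ 1. Then xy²z = a^(p+k) b^p ∉ L.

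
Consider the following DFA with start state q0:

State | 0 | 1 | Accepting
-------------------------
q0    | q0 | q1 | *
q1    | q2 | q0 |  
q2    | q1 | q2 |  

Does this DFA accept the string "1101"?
Start in q0.
Read '1': q0 → q1
Read '1': q1 → q0
Read '0': q0 → q0
Read '1': q0 → q1
Final state q1 is not accepting, so the string is rejected.

Final answer: No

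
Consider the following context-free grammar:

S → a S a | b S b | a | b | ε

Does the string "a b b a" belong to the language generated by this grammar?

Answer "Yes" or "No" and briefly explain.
A derivation exists: S ⇒ a S a ⇒ a b S b a ⇒ a b b a (using S → a S a, S → b S b, then S → ε).

Final answer: Yes - a valid derivation exists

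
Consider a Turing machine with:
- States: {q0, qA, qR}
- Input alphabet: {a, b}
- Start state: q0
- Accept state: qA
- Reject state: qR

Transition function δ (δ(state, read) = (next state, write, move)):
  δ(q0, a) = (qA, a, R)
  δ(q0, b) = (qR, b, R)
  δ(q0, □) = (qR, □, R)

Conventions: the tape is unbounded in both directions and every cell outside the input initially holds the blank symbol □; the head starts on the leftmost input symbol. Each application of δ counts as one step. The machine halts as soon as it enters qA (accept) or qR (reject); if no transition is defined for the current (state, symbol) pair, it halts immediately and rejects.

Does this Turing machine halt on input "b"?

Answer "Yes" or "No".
Step 0: [q0]b (head at position 0)
Step 1: δ(q0, b) = (qR, b, R)  ⊢  b[qR]□ (head at position 1)
The machine is in qR, so it halts and rejects.
It halts after 1 steps.

Final answer: Yes - halts after 1 steps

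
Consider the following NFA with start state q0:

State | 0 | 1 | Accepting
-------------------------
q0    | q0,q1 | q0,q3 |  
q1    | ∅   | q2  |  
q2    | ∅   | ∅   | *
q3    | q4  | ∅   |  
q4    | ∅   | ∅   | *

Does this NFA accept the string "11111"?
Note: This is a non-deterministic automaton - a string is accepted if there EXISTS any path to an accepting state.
Track the set of states the NFA could be in: start {q0}
Read '1': {q0} → {q0, q3}
Read '1': {q0, q3} → {q0, q3}
Read '1': {q0, q3} → {q0, q3}
Read '1': {q0, q3} → {q0, q3}
Read '1': {q0, q3} → {q0, q3}
Final set {q0, q3} contains no accepting state → rejected.

Final answer: No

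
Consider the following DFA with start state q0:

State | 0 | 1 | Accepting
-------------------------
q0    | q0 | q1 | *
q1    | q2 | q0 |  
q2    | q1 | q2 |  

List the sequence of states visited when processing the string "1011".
q0 → q1 → q2 → q2 → q2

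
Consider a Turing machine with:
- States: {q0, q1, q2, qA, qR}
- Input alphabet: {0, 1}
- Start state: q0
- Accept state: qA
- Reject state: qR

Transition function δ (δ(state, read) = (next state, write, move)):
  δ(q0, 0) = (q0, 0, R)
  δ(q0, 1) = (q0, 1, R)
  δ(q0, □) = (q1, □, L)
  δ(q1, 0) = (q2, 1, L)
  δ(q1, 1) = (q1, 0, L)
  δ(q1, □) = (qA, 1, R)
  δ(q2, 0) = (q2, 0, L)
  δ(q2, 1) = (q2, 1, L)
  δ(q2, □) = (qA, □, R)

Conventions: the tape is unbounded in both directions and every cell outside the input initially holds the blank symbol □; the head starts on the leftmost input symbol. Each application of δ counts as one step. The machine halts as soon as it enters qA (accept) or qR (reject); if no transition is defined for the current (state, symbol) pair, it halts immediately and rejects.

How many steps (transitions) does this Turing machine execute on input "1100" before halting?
Step 0: [q0]1100 (head at position 0)
Step 1: δ(q0, 1) = (q0, 1, R)  ⊢  1[q0]100 (head at position 1)
Step 2: δ(q0, 1) = (q0, 1, R)  ⊢  11[q0]00 (head at position 2)
Step 3: δ(q0, 0) = (q0, 0, R)  ⊢  110[q0]0 (head at position 3)
Step 4: δ(q0, 0) = (q0, 0, R)  ⊢  1100[q0]□ (head at position 4)
Step 5: δ(q0, □) = (q1, □, L)  ⊢  110[q1]0□ (head at position 3)
Step 6: δ(q1, 0) = (q2, 1, L)  ⊢  11[q2]01□ (head at position 2)
Step 7: δ(q2, 0) = (q2, 0, L)  ⊢  1[q2]101□ (head at position 1)
Step 8: δ(q2, 1) = (q2, 1, L)  ⊢  [q2]1101□ (head at position 0)
Step 9: δ(q2, 1) = (q2, 1, L)  ⊢  [q2]□1101□ (head at position -1)
Step 10: δ(q2, □) = (qA, □, R)  ⊢  □[qA]1101□ (head at position 0)
The machine is in qA, so it halts and accepts.
Number of transitions executed: 10.

Final answer: 10 steps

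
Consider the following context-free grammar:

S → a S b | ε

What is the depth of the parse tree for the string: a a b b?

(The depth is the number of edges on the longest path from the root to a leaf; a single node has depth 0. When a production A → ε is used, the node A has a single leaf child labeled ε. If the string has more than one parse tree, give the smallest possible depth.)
The only parse tree applies S → a S b 2 times (once per matching a…b pair) and then S → ε.
The S nodes sit at depths 0, 1, …, 2; the innermost S (depth 2) has the single child ε at depth 3.
The terminal leaves a, b are at depths 1..2, so the longest root-to-leaf path is S → S → … → S → ε with 3 edges.
Depth = 3.

Final answer: 3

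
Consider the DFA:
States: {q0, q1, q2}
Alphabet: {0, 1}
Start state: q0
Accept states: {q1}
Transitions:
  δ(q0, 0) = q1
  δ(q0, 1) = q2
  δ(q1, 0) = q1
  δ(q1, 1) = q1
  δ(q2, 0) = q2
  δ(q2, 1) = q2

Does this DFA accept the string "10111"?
Processing string "10111":
  q0 --1--> q2
  q2 --0--> q2
  q2 --1--> q2
  q2 --1--> q2
  q2 --1--> q2
Final state: q2
Accept states: {q1}
q2 is not an accept state, so the string is rejected.

Final answer: No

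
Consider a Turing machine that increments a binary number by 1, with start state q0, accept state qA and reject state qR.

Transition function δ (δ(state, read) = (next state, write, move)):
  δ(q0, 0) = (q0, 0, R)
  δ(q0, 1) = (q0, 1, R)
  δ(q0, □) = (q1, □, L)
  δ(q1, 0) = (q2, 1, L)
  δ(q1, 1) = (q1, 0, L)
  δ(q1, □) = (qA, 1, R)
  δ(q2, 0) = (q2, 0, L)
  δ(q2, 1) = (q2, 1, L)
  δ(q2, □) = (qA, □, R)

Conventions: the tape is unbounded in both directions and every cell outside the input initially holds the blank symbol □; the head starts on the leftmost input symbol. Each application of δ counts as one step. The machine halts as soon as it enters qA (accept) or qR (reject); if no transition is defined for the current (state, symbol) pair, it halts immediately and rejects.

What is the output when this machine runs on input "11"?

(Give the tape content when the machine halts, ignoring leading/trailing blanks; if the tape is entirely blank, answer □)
Step 0: [q0]11 (head at position 0)
Step 1: δ(q0, 1) = (q0, 1, R)  ⊢  1[q0]1 (head at position 1)
Step 2: δ(q0, 1) = (q0, 1, R)  ⊢  11[q0]□ (head at position 2)
Step 3: δ(q0, □) = (q1, □, L)  ⊢  1[q1]1□ (head at position 1)
Step 4: δ(q1, 1) = (q1, 0, L)  ⊢  [q1]10□ (head at position 0)
Step 5: δ(q1, 1) = (q1, 0, L)  ⊢  [q1]□00□ (head at position -1)
Step 6: δ(q1, □) = (qA, 1, R)  ⊢  1[qA]00□ (head at position 0)
The machine is in qA, so it halts and accepts.
Tape content when halted (ignoring surrounding blanks): 100

Final answer: Output: 100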